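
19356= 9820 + 9536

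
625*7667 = 4791875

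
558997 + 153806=712803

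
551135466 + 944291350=1495426816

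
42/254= 21/127 = 0.17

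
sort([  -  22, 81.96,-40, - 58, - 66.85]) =[-66.85, - 58, - 40,-22, 81.96]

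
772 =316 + 456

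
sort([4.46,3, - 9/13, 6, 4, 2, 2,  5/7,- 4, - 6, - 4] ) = [ - 6,- 4, - 4,  -  9/13, 5/7,2, 2, 3, 4, 4.46, 6]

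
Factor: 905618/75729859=2^1*7^2 * 349^( - 1 )*9241^1*216991^( - 1)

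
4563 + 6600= 11163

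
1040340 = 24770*42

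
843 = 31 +812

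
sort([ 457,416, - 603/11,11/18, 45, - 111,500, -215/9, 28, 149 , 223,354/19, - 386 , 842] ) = [ - 386, - 111, - 603/11, - 215/9,11/18,354/19,28,45,149 , 223,416,457,500,842]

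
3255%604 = 235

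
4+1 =5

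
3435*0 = 0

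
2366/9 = 262 + 8/9 = 262.89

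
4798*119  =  570962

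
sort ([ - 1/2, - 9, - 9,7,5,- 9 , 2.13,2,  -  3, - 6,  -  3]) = [ - 9 ,  -  9,-9,-6, - 3, - 3, - 1/2 , 2,2.13,5,7] 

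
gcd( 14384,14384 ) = 14384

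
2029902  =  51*39802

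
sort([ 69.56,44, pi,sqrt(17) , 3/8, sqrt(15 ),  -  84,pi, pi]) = [ - 84 , 3/8, pi, pi, pi,sqrt (15 ), sqrt( 17 ),  44, 69.56]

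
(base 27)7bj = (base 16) 152B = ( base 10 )5419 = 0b1010100101011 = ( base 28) 6pf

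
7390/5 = 1478 =1478.00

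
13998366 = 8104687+5893679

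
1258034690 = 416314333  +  841720357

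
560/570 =56/57 = 0.98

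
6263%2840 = 583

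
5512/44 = 125  +  3/11 = 125.27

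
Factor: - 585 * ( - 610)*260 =2^3*3^2*5^3*13^2 * 61^1  =  92781000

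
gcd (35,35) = 35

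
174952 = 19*9208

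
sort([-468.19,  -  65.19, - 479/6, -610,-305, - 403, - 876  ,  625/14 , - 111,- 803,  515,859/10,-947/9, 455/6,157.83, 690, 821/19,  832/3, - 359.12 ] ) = [ - 876, - 803,-610,-468.19, - 403,-359.12, - 305,  -  111, - 947/9,-479/6,-65.19, 821/19,625/14,455/6,  859/10, 157.83,832/3,  515, 690 ]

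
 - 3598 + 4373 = 775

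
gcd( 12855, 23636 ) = 1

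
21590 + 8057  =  29647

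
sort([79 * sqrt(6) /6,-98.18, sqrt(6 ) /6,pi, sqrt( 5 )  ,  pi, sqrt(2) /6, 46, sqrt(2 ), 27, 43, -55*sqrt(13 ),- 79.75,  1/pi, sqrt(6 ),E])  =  [  -  55*sqrt ( 13), - 98.18, - 79.75, sqrt(2 ) /6,  1/pi,sqrt( 6 ) /6,  sqrt(2), sqrt( 5 ), sqrt( 6 ), E,pi, pi, 27, 79*sqrt(6) /6, 43,46] 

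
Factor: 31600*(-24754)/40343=  -  2^5*5^2*79^1*12377^1*40343^( - 1 ) = -  782226400/40343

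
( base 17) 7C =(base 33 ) 3w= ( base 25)56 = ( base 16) 83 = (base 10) 131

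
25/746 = 25/746 =0.03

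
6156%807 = 507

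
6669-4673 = 1996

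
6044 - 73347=-67303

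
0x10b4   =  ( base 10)4276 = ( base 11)3238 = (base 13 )1C3C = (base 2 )1000010110100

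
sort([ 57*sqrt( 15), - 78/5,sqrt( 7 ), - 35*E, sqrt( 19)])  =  [ - 35*E, - 78/5, sqrt( 7), sqrt(19),57*sqrt( 15 ) ]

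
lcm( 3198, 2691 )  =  220662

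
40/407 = 40/407 = 0.10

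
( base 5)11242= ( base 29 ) sa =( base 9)1113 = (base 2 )1100110110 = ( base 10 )822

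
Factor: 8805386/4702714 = 4402693/2351357 = 29^1 *151817^1*2351357^( - 1 )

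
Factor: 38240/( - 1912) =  - 2^2 * 5^1 = -  20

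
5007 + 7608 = 12615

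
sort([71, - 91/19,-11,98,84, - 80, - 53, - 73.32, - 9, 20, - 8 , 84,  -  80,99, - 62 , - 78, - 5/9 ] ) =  [ - 80,-80, - 78, - 73.32, - 62, -53, - 11, - 9, - 8,  -  91/19,  -  5/9,20,71, 84, 84 , 98,99]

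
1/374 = 1/374 = 0.00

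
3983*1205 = 4799515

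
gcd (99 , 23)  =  1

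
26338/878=13169/439 = 30.00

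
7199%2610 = 1979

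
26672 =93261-66589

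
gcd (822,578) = 2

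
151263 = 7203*21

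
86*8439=725754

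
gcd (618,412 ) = 206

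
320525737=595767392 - 275241655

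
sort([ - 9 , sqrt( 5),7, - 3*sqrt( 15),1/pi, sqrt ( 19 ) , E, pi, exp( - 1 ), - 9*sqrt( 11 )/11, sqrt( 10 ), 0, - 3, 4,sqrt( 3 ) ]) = [ - 3*sqrt( 15), - 9, - 3 , - 9*sqrt (11 ) /11, 0,1/pi,exp ( - 1 ),sqrt( 3 ),  sqrt( 5 ),  E,pi, sqrt( 10 ),4, sqrt( 19), 7 ]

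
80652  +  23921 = 104573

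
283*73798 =20884834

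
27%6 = 3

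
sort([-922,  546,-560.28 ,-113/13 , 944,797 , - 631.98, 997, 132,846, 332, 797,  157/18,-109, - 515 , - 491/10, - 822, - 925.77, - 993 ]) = [ - 993,- 925.77, - 922, - 822, - 631.98, - 560.28, - 515, - 109, - 491/10, - 113/13,157/18,132,332, 546,797, 797, 846 , 944, 997]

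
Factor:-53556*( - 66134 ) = 2^3*3^1 * 43^1*769^1*4463^1 = 3541872504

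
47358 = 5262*9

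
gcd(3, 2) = 1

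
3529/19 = 3529/19 = 185.74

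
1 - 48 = -47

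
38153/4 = 38153/4  =  9538.25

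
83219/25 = 83219/25 = 3328.76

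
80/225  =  16/45 = 0.36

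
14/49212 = 7/24606 = 0.00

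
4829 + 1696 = 6525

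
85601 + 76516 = 162117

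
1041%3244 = 1041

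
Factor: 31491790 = 2^1 * 5^1*11^1 * 286289^1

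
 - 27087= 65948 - 93035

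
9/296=9/296 = 0.03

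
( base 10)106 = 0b1101010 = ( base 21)51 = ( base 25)46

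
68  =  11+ 57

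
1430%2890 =1430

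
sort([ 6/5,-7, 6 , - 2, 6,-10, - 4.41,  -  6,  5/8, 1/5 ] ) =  [-10 , - 7, - 6,  -  4.41, - 2, 1/5,5/8, 6/5,6,6]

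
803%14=5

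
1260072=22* 57276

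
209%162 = 47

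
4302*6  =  25812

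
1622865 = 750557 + 872308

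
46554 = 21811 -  - 24743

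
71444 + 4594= 76038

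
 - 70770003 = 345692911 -416462914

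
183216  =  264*694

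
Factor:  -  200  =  -2^3*5^2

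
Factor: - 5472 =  - 2^5 * 3^2*19^1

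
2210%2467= 2210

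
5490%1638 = 576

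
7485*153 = 1145205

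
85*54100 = 4598500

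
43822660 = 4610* 9506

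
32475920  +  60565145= 93041065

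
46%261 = 46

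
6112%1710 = 982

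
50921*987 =50259027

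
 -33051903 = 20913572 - 53965475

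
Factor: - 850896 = - 2^4*3^2 * 19^1*311^1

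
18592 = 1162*16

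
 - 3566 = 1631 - 5197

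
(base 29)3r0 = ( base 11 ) 2536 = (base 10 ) 3306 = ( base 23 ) 65h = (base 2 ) 110011101010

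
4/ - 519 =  - 4/519 = - 0.01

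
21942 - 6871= 15071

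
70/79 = 70/79 =0.89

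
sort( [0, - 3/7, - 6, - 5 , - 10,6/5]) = [- 10, - 6,-5,  -  3/7, 0, 6/5 ] 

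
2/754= 1/377 = 0.00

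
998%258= 224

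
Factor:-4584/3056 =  - 2^( - 1 ) * 3^1 = - 3/2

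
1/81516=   1/81516=0.00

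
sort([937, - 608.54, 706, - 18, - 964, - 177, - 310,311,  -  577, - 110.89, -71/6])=[-964, - 608.54,-577 , - 310, - 177, - 110.89, - 18, - 71/6,311,  706,937 ] 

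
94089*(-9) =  - 846801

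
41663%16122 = 9419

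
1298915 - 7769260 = -6470345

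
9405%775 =105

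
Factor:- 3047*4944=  - 15064368 = - 2^4*3^1*11^1*103^1*277^1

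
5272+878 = 6150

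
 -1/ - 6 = 1/6 = 0.17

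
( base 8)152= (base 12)8a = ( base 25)46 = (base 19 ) 5B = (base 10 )106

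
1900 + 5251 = 7151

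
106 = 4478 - 4372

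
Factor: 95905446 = 2^1*3^1*7^2*13^1*23^1*1091^1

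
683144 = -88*( - 7763) 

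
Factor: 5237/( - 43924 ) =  - 2^(  -  2 )*79^( - 1 ) * 139^( - 1 )*5237^1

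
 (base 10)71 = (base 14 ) 51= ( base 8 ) 107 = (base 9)78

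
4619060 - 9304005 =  - 4684945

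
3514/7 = 502 = 502.00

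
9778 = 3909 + 5869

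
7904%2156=1436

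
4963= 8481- 3518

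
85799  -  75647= 10152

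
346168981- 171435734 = 174733247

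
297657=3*99219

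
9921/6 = 1653 + 1/2 = 1653.50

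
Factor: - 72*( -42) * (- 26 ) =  - 78624 = - 2^5*3^3*7^1  *  13^1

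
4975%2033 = 909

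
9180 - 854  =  8326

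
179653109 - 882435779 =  - 702782670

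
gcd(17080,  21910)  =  70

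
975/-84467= - 975/84467 = - 0.01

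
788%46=6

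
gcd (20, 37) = 1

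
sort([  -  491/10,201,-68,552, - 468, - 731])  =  [ - 731,-468, - 68,-491/10,201, 552]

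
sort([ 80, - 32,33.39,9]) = [ - 32,9,33.39,80 ] 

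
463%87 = 28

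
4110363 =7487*549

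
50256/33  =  16752/11  =  1522.91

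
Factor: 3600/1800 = 2^1 = 2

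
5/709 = 5/709  =  0.01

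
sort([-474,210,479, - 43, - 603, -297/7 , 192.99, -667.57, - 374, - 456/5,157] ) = [ - 667.57, - 603, - 474,-374, - 456/5,-43,  -  297/7,157,192.99 , 210 , 479]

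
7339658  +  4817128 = 12156786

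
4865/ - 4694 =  - 4865/4694 = - 1.04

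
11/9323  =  11/9323=0.00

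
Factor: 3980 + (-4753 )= -773=-  773^1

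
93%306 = 93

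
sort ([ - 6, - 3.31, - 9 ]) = [ - 9,  -  6,-3.31 ]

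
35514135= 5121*6935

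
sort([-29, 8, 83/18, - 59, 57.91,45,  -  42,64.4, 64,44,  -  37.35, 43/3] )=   [ - 59 , - 42, - 37.35, - 29,  83/18, 8, 43/3, 44,45, 57.91, 64, 64.4] 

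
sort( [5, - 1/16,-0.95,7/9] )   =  [ - 0.95, - 1/16,7/9,5]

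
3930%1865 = 200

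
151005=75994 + 75011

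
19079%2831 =2093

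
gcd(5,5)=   5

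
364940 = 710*514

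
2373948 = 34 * 69822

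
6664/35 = 190 + 2/5 = 190.40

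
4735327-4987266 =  - 251939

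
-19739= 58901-78640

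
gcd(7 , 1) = 1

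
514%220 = 74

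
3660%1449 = 762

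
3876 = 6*646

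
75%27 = 21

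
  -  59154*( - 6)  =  354924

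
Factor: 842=2^1*421^1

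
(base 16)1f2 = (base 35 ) E8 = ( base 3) 200110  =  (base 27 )ic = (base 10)498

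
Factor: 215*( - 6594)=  - 1417710 =- 2^1* 3^1 * 5^1 * 7^1*43^1*157^1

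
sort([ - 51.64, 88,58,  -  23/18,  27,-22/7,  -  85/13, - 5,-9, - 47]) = [ - 51.64 ,- 47, - 9, - 85/13, - 5, - 22/7, - 23/18, 27,58, 88]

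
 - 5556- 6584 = - 12140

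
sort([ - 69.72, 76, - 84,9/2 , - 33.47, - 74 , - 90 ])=[ - 90,-84, - 74, - 69.72, -33.47, 9/2,76] 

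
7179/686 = 7179/686 =10.47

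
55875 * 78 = 4358250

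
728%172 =40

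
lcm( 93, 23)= 2139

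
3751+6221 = 9972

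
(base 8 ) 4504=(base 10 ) 2372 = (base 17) 839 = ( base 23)4B3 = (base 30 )2J2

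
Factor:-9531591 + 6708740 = -2822851= - 2822851^1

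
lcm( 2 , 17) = 34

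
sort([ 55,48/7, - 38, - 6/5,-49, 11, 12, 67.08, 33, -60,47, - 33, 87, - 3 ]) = [  -  60,-49, - 38, - 33,  -  3,  -  6/5, 48/7,11, 12,  33, 47, 55, 67.08, 87 ] 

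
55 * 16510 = 908050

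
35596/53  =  671 + 33/53 = 671.62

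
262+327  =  589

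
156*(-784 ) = -122304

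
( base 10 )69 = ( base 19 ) 3C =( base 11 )63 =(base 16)45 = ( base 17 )41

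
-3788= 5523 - 9311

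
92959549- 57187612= 35771937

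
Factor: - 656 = - 2^4*41^1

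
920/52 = 230/13 =17.69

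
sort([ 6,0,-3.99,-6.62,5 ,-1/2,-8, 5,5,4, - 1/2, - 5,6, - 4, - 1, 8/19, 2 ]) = [ - 8, - 6.62, -5,- 4, - 3.99 , -1, - 1/2 ,-1/2,0, 8/19,2,4,5,5, 5,  6, 6 ] 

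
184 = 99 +85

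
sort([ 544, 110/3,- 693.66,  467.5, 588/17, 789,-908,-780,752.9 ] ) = [ - 908, - 780, - 693.66, 588/17,110/3,467.5, 544,752.9,789]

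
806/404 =403/202 =2.00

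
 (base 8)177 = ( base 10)127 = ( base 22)5h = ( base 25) 52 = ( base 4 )1333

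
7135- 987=6148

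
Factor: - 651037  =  -439^1* 1483^1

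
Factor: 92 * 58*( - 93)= - 2^3*3^1*23^1*29^1*31^1 = - 496248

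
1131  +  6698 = 7829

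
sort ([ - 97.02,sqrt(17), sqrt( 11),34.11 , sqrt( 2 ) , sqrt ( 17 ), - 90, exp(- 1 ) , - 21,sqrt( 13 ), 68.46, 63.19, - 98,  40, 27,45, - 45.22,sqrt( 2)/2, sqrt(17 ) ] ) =[ -98, - 97.02 , - 90, - 45.22,- 21, exp( - 1),sqrt(2 )/2,  sqrt( 2 ), sqrt( 11 ),sqrt(13 ),sqrt( 17 ),sqrt (17 ),sqrt( 17 ),27, 34.11 , 40, 45, 63.19,68.46]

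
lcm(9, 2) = 18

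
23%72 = 23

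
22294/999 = 22 + 316/999 =22.32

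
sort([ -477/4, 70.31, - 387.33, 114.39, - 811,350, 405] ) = [ - 811, - 387.33,-477/4,70.31, 114.39,  350, 405]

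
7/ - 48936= - 1 + 48929/48936 = - 0.00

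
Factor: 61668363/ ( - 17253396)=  - 2^( - 2)* 3^ ( - 1) * 37^( - 1) *12953^ ( - 1 )* 20556121^1 =- 20556121/5751132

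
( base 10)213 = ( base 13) 135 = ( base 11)184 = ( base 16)d5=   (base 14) 113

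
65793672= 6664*9873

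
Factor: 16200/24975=2^3*3^1*37^( - 1 ) = 24/37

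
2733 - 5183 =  - 2450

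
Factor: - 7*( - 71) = 497 = 7^1*71^1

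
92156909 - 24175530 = 67981379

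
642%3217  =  642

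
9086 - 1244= 7842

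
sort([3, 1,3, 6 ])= [ 1,3,3,  6 ]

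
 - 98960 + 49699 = - 49261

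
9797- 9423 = 374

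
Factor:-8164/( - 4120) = 2^( -1)*5^(-1)*13^1*103^( - 1 )*157^1 = 2041/1030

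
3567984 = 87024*41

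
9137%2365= 2042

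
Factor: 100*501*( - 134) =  - 2^3*3^1*5^2*67^1*167^1 = - 6713400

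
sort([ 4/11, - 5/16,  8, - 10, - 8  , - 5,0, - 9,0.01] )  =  [-10, - 9, - 8, - 5, - 5/16,0,  0.01,  4/11, 8 ] 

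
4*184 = 736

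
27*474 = 12798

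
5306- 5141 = 165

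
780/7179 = 260/2393 = 0.11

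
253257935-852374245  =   - 599116310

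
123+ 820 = 943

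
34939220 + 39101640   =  74040860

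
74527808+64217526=138745334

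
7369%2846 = 1677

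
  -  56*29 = - 1624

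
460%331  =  129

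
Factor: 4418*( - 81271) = - 2^1*47^2*67^1*1213^1 = - 359055278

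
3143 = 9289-6146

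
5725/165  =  34+23/33 = 34.70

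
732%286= 160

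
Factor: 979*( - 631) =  - 617749 = - 11^1*89^1*631^1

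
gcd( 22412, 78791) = 1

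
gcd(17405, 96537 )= 1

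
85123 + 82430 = 167553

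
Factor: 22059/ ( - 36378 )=-57/94=-2^(  -  1 ) * 3^1*19^1*47^( - 1 )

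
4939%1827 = 1285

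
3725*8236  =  30679100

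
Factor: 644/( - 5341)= - 2^2*7^ ( - 1)*23^1*109^( - 1) = - 92/763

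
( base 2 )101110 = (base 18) 2a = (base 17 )2c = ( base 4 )232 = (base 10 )46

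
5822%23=3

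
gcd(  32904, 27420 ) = 5484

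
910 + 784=1694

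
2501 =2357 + 144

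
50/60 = 5/6 = 0.83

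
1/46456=1/46456 = 0.00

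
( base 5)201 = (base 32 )1J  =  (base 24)23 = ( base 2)110011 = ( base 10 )51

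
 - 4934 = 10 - 4944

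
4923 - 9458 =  - 4535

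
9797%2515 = 2252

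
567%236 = 95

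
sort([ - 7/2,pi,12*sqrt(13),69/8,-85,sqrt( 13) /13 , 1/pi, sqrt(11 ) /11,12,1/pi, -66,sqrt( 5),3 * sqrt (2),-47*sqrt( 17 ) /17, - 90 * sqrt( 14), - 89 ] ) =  [ - 90*sqrt( 14 ), - 89, - 85, - 66 , - 47 *sqrt (17) /17, - 7/2, sqrt(13 ) /13,sqrt( 11) /11, 1/pi,1/pi, sqrt(5),pi, 3*sqrt ( 2),69/8,12,12 * sqrt(13) ] 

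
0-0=0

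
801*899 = 720099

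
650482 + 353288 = 1003770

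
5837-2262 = 3575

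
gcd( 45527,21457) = 1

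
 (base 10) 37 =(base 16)25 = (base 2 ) 100101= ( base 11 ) 34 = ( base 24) 1d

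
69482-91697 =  - 22215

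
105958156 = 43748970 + 62209186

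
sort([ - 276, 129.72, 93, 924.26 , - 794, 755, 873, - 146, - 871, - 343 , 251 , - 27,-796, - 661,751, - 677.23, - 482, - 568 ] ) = [ - 871, - 796,- 794, - 677.23,-661, - 568, - 482, - 343, - 276, - 146, - 27,93  ,  129.72, 251,751, 755, 873, 924.26]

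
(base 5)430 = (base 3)11021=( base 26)4b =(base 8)163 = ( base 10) 115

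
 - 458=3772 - 4230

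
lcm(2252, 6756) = 6756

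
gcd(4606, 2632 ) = 658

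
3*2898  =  8694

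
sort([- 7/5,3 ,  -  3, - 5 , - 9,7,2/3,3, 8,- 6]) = [ - 9, - 6,-5,  -  3,  -  7/5,2/3 , 3,3 , 7, 8]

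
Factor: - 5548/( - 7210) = 2^1*5^ (  -  1)*7^( - 1)*19^1*73^1*103^( - 1) = 2774/3605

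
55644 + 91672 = 147316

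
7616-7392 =224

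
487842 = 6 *81307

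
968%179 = 73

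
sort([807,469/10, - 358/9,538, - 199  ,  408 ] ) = [ - 199, - 358/9, 469/10,  408, 538,807]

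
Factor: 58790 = 2^1*5^1*5879^1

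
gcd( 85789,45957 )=1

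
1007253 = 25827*39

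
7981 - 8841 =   -  860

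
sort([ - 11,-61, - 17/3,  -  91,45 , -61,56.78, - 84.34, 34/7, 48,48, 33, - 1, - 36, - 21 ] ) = [ - 91 ,-84.34, - 61,- 61, - 36,- 21, - 11,  -  17/3,-1,  34/7, 33,45, 48, 48, 56.78]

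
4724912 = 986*4792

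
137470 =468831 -331361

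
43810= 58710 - 14900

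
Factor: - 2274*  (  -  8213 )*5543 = 103523074566 = 2^1 *3^1*23^1*43^1 * 191^1*241^1 * 379^1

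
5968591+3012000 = 8980591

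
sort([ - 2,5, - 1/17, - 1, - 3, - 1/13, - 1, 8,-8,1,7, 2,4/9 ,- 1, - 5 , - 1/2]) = [ - 8, - 5, - 3 , - 2,  -  1,-1,- 1, - 1/2,  -  1/13, - 1/17,4/9, 1,2,5,7,8]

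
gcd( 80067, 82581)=3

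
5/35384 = 5/35384 = 0.00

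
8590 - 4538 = 4052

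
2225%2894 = 2225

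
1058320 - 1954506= -896186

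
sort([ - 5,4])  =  [ - 5, 4]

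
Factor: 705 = 3^1  *  5^1*47^1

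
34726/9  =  34726/9 = 3858.44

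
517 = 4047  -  3530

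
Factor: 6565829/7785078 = 2^(-1) * 3^( - 1 ) * 7^( - 1) * 185359^(-1)*  6565829^1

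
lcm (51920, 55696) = 3063280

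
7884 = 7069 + 815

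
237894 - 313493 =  -75599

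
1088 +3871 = 4959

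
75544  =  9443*8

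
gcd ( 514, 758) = 2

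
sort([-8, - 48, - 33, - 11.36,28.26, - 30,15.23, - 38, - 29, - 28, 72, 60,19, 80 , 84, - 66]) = [ - 66,  -  48, - 38, - 33, - 30, - 29,-28, - 11.36,-8,15.23, 19,28.26,  60, 72 , 80, 84]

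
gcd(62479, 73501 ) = 1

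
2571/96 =857/32= 26.78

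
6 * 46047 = 276282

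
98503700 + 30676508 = 129180208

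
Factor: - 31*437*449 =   -  6082603 = -19^1*23^1*31^1*449^1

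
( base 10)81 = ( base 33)2F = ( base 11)74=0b1010001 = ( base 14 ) 5B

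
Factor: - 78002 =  - 2^1 * 43^1*907^1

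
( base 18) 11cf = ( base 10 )6387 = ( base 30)72r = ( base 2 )1100011110011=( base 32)67j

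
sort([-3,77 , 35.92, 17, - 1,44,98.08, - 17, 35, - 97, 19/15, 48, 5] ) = [ - 97, - 17, - 3, - 1, 19/15, 5, 17 , 35, 35.92, 44,48 , 77,98.08]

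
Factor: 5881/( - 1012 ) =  - 2^( -2 ) * 11^(  -  1 )*23^(  -  1)*5881^1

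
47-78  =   - 31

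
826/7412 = 413/3706 = 0.11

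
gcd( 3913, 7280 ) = 91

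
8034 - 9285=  - 1251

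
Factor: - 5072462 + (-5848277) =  -10920739^1 = - 10920739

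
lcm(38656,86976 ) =347904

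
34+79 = 113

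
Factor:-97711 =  - 97711^1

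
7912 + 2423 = 10335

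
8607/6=2869/2 = 1434.50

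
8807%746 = 601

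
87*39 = 3393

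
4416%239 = 114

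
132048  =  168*786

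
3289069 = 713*4613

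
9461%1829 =316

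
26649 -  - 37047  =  63696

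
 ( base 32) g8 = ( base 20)160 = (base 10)520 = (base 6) 2224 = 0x208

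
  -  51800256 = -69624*744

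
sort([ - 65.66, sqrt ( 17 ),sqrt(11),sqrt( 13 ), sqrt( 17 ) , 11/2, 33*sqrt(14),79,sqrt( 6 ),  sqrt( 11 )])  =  [ - 65.66 , sqrt(6 ),sqrt( 11 ),sqrt( 11 ),sqrt( 13),sqrt(17 ),sqrt( 17 ),11/2, 79, 33*sqrt (14 ) ] 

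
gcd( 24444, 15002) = 2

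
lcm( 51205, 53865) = 4147605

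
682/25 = 682/25 = 27.28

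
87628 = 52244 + 35384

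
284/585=284/585= 0.49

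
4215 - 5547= - 1332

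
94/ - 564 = - 1/6 = -  0.17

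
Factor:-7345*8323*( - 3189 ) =3^1* 5^1*7^1*13^1*29^1*41^1*113^1 * 1063^1 = 194951335215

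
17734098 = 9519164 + 8214934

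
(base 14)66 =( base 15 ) 60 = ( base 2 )1011010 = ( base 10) 90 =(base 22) 42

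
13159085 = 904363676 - 891204591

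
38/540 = 19/270= 0.07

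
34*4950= 168300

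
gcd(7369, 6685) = 1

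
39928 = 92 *434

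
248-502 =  - 254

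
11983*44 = 527252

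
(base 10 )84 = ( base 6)220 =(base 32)2k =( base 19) 48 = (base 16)54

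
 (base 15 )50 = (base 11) 69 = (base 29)2h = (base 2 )1001011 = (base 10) 75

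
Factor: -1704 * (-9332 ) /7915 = 2^5*3^1*5^(-1)*71^1*1583^(-1) *2333^1 = 15901728/7915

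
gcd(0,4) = 4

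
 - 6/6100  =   - 1+3047/3050 = -0.00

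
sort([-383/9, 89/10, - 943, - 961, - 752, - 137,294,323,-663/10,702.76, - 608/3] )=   [ - 961 ,- 943, - 752,  -  608/3, - 137,  -  663/10, - 383/9,89/10, 294, 323, 702.76 ] 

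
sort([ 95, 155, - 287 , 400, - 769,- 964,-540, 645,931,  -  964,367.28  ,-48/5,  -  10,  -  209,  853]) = [ - 964, - 964, - 769,-540,  -  287, - 209, - 10, - 48/5,95, 155,  367.28, 400, 645, 853, 931] 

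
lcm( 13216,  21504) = 1268736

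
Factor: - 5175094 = -2^1 * 2587547^1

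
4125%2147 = 1978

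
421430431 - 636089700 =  - 214659269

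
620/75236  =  155/18809= 0.01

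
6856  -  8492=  - 1636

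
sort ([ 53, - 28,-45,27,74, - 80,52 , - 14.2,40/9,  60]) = [ - 80,-45, - 28,-14.2, 40/9,27,52, 53,60, 74 ] 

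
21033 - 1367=19666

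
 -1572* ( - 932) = 1465104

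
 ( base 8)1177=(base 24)12f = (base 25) 10e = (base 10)639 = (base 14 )339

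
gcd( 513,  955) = 1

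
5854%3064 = 2790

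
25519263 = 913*27951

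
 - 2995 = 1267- 4262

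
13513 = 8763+4750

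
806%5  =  1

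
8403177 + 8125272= 16528449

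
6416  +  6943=13359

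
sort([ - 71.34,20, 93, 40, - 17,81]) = [ - 71.34, - 17,20,  40, 81, 93] 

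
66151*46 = 3042946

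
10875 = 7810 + 3065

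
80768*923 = 74548864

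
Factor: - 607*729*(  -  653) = 288954459= 3^6*607^1*653^1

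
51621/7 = 7374 + 3/7=7374.43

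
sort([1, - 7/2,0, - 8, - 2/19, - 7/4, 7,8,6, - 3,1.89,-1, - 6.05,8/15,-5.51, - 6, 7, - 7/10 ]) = [-8, - 6.05, - 6, - 5.51,  -  7/2, - 3, - 7/4, - 1, - 7/10, - 2/19,  0,8/15, 1, 1.89,  6, 7,7,8]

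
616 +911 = 1527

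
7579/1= 7579 = 7579.00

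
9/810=1/90 = 0.01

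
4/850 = 2/425 = 0.00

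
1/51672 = 1/51672 = 0.00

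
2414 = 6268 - 3854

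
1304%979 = 325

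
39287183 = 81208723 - 41921540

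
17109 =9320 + 7789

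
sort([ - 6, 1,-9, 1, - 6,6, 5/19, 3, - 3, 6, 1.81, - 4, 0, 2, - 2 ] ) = [ - 9, - 6, - 6, - 4,  -  3, - 2, 0, 5/19, 1, 1,1.81, 2, 3 , 6, 6]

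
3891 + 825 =4716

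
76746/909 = 84 +130/303= 84.43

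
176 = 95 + 81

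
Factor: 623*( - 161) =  - 7^2* 23^1*89^1 = - 100303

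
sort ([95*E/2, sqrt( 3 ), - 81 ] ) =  [ - 81, sqrt(3), 95*E/2 ]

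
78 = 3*26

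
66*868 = 57288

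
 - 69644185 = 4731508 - 74375693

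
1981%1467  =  514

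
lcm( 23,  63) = 1449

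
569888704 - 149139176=420749528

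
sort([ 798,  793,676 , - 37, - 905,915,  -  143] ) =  [ - 905,-143, - 37, 676, 793, 798,  915]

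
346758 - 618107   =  -271349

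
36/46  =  18/23 = 0.78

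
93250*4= 373000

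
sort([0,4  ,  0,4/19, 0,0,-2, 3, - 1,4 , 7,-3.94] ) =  [-3.94, - 2, - 1,0,0,0 , 0, 4/19 , 3, 4, 4,7 ] 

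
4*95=380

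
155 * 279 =43245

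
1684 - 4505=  - 2821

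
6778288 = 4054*1672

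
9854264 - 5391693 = 4462571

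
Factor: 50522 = 2^1*25261^1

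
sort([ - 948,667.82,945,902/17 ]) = [ - 948, 902/17,667.82,945 ]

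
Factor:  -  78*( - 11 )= 858 = 2^1*3^1 * 11^1*13^1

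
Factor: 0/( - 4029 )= 0 = 0^1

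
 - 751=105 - 856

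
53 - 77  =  -24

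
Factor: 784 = 2^4*7^2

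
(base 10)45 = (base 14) 33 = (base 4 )231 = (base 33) 1C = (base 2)101101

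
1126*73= 82198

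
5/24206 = 5/24206  =  0.00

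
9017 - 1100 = 7917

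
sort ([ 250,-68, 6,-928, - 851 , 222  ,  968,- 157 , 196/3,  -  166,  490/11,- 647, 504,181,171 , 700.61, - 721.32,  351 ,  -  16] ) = [-928,-851, - 721.32,-647, - 166,-157,-68 , - 16, 6, 490/11, 196/3,171, 181,222,250, 351, 504,700.61,  968 ] 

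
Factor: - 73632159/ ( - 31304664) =2^( - 3)*3^2 *37^( - 1 )*3917^(-1)*303013^1 = 2727117/1159432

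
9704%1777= 819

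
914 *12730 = 11635220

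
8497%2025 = 397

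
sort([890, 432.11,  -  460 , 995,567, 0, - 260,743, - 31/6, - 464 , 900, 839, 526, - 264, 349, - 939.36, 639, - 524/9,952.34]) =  [ - 939.36,  -  464, - 460,-264, - 260, - 524/9, - 31/6, 0, 349,432.11 , 526, 567,639 , 743, 839, 890,900, 952.34,995] 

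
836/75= 836/75= 11.15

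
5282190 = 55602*95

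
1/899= 1/899 = 0.00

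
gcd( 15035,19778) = 31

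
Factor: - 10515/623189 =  - 3^1*5^1*7^ ( - 1)*127^( - 1 ) = - 15/889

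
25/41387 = 25/41387= 0.00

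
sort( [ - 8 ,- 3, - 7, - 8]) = [ - 8 , - 8,  -  7, - 3]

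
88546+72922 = 161468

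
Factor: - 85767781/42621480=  - 7797071/3874680 = - 2^(- 3)*3^( - 2)*5^( - 1)*47^( - 1)*229^( - 1)*7797071^1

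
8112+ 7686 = 15798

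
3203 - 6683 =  - 3480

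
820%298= 224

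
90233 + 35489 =125722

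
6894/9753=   2298/3251 = 0.71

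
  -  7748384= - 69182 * 112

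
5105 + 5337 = 10442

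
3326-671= 2655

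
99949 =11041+88908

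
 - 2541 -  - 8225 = 5684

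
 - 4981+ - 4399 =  - 9380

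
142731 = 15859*9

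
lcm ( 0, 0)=0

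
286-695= - 409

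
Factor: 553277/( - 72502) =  - 2^( - 1)*36251^( - 1)* 553277^1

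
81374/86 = 40687/43=946.21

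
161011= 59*2729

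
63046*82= 5169772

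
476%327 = 149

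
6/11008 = 3/5504=0.00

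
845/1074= 845/1074 = 0.79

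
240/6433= 240/6433 = 0.04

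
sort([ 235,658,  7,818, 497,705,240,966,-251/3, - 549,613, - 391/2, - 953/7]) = [- 549,-391/2 ,- 953/7, - 251/3, 7, 235,240,497,613,658,705, 818 , 966]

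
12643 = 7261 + 5382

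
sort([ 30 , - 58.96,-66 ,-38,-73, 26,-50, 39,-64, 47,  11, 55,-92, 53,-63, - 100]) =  [ - 100,-92,-73,-66, -64, - 63, - 58.96,  -  50,-38,11,26,30, 39 , 47, 53 , 55 ] 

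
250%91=68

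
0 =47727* 0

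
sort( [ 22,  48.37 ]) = [ 22, 48.37 ] 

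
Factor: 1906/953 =2^1= 2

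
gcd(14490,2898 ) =2898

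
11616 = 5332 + 6284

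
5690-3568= 2122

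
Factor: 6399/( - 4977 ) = -9/7 = - 3^2  *7^( - 1 ) 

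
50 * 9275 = 463750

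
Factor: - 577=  - 577^1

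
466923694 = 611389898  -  144466204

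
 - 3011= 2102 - 5113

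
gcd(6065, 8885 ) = 5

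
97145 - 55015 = 42130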